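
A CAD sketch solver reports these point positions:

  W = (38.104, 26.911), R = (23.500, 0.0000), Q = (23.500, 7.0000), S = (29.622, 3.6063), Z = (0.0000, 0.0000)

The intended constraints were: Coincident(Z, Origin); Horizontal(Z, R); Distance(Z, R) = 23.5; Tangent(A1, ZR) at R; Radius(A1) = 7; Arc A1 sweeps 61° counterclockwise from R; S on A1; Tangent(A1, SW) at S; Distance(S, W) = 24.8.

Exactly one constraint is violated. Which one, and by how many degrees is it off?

Tangent(A1, SW) at S — off by 9.00°.

Z = (0.00, 0.00) ✓; Z.y = 0.00, R.y = 0.00 ✓; |ZR| = 23.50 ✓; ∠(QR, RZ) = 90.00° ✓; |QR| = 7.000 ✓; bearing(Q→S) − bearing(Q→R) = 61.00° ✓; |QS| = 7.000 ✓; ∠(QS, SW) = 81.00° ✗; |SW| = 24.80 ✓.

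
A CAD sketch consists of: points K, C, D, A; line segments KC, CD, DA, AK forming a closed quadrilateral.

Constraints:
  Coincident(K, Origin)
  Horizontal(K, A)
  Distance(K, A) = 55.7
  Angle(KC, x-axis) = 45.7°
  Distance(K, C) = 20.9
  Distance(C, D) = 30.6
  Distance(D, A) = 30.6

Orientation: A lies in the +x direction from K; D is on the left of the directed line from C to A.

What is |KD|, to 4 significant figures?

50.64

K is at the origin; KA is horizontal with |KA| = 55.7 and A in +x, so A = (55.7, 0). KC runs at 45.7° with |KC| = 20.9, so C = (14.60, 14.96). D is determined by |CD| = 30.6 and |DA| = 30.6 together: it lies at the intersection of circle(C, 30.6) and circle(A, 30.6). With |CA| = 43.74, the foot of the radical line on CA is 21.87 from C and the perpendicular offset is √(30.6² − 21.87²) = 21.40. Taking the left-of-CA solution: D = (42.47, 27.59).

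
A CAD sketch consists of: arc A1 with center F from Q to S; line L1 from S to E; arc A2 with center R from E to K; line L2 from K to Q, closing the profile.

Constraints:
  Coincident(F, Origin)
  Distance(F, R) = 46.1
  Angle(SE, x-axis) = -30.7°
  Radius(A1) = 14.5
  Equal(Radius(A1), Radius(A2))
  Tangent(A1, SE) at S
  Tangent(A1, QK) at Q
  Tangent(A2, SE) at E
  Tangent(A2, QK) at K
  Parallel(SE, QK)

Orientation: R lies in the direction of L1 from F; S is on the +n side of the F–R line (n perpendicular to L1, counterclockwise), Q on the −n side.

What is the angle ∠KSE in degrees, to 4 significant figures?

32.17°

The slot axis is L1's direction at -30.7°, so u = (cos -30.7°, sin -30.7°) = (0.8599, -0.5105) and n = (−sin -30.7°, cos -30.7°) = (0.5105, 0.8599). F is at the origin and R lies 46.1 along u from F, so R = 46.1·u = (39.64, -23.54). Tangency of A1 to both parallel lines with radius 14.5 puts S and Q at F ± 14.5·n: S = (7.403, 12.47), Q = (-7.403, -12.47). Equal radii place E and K the same way about R: E = R + 14.5·n = (47.04, -11.07), K = R − 14.5·n = (32.24, -36.00). Then cos ∠KSE = SK·SE / (|SK||SE|), giving 32.17°.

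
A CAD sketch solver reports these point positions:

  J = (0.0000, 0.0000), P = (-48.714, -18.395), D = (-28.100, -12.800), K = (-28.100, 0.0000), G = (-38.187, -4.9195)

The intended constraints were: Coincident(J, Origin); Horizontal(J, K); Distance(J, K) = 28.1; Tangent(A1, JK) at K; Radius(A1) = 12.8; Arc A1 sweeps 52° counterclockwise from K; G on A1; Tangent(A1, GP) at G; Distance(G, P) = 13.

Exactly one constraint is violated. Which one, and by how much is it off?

Distance(G, P) = 13 — off by 4.10.

J = (0.00, 0.00) ✓; J.y = 0.00, K.y = 0.00 ✓; |JK| = 28.10 ✓; ∠(DK, KJ) = 90.00° ✓; |DK| = 12.80 ✓; bearing(D→G) − bearing(D→K) = 52.00° ✓; |DG| = 12.80 ✓; ∠(DG, GP) = 90.00° ✓; |GP| = 17.10 ✗.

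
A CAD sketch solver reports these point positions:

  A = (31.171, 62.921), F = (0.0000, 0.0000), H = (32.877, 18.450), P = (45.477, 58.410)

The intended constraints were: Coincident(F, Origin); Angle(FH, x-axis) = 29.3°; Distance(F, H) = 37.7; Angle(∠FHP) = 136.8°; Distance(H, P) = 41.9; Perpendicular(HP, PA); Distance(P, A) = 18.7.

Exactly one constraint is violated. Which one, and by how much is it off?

Distance(P, A) = 18.7 — off by 3.70.

F = (0.00, 0.00) ✓; FH at 29.30° ✓; |FH| = 37.70 ✓; ∠FHP = 136.8° ✓; |HP| = 41.90 ✓; ∠(HP, PA) = 90.00° ✓; |PA| = 15.00 ✗.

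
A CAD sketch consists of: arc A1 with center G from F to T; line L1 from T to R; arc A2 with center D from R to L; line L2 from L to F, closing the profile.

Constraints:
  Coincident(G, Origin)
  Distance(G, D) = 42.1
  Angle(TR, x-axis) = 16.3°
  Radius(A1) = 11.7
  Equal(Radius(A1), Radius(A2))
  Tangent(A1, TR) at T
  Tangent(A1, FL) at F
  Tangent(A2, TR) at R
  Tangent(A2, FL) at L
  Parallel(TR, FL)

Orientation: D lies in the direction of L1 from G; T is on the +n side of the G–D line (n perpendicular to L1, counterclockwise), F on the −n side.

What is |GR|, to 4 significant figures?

43.70

The slot axis is L1's direction at 16.3°, so u = (cos 16.3°, sin 16.3°) = (0.9598, 0.2807) and n = (−sin 16.3°, cos 16.3°) = (-0.2807, 0.9598). G is at the origin and D lies 42.1 along u from G, so D = 42.1·u = (40.41, 11.82). Tangency of A1 to both parallel lines with radius 11.7 puts T and F at G ± 11.7·n: T = (-3.284, 11.23), F = (3.284, -11.23). Equal radii place R and L the same way about D: R = D + 11.7·n = (37.12, 23.05), L = D − 11.7·n = (43.69, 0.5863). Then |GR| = |R − G| = 43.70.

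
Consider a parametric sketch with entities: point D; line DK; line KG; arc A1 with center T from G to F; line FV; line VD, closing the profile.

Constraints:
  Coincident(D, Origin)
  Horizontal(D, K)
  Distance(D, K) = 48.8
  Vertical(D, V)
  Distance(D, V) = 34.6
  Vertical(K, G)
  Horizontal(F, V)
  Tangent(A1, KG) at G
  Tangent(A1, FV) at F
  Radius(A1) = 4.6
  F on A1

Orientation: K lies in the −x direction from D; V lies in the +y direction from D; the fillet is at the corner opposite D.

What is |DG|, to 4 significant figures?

57.28

The virtual corner opposite D is at (-48.80, 34.60). The tangent condition forces TG to be normal to KG and the tangent condition forces TF to be normal to FV, with radius 4.6, so the center T sits 4.6 in from both sides at T = (-44.20, 30.00). That places the tangent points at G = (-48.80, 30.00) on KG and F = (-44.20, 34.60) on FV. Then |DG| = |G − D| = 57.28.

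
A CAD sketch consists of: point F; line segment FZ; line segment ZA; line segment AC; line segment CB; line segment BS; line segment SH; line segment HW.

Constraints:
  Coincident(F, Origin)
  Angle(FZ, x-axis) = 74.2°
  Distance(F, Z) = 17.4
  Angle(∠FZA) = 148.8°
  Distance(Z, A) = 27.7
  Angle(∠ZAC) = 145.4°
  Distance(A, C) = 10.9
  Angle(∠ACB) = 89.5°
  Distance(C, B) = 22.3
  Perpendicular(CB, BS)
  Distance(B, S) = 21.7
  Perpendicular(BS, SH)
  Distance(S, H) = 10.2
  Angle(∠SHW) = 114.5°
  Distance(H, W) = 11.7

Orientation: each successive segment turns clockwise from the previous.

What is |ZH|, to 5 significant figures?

12.494

F is at the origin; FZ runs at 74.2° with length 17.4, so Z = (4.7377, 16.743). ∠FZA = 148.8° gives ZA at 43.000° from the x-axis; with |ZA| = 27.7, A = (24.996, 35.634). ∠ZAC = 145.4° gives AC at 8.4000° from the x-axis; with |AC| = 10.9, C = (35.779, 37.226). ∠ACB = 89.5° gives CB at -82.100° from the x-axis; with |CB| = 22.3, B = (38.844, 15.138). CB is perpendicular to BS, so BS runs at -172.10°; with |BS| = 21.7, S = (17.350, 12.155). The perpendicularity gives SH at right angles to BS, so SH runs at 97.900°; with |SH| = 10.2, H = (15.948, 22.259). Then |ZH| = |H − Z| = 12.494.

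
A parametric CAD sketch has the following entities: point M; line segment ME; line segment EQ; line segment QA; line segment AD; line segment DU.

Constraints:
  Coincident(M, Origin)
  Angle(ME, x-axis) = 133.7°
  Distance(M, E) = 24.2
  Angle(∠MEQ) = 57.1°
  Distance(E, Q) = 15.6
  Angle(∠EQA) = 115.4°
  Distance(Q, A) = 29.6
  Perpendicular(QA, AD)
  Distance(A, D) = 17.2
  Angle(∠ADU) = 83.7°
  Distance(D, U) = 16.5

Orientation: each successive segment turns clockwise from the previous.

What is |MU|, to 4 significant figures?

6.057

QA is perpendicular to AD, so AD runs at -143.8°; with |AD| = 17.2, D = (2.207, -13.63). ∠ADU = 83.7° gives DU at 119.9° from the x-axis; with |DU| = 16.5, U = (-6.019, 0.6783). Then |MU| = |U − M| = 6.057.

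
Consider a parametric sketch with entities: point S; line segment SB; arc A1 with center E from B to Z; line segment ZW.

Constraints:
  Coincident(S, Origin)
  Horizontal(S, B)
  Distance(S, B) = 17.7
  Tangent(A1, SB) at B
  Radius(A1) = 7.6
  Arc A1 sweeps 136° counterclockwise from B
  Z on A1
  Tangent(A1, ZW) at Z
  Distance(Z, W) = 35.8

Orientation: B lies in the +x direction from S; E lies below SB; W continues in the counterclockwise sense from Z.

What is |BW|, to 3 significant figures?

43.1

On A1, B sits at bearing 90° from E; a 136° counterclockwise sweep puts Z at bearing 226°, so Z = E + 7.6·(cos 226°, sin 226°) = (12.4, -13.1). The tangent condition forces EZ to be normal to ZW, so ZW runs along (−sin 226°, cos 226°); with |ZW| = 35.8, W = (38.2, -37.9). Then |BW| = |W − B| = 43.1.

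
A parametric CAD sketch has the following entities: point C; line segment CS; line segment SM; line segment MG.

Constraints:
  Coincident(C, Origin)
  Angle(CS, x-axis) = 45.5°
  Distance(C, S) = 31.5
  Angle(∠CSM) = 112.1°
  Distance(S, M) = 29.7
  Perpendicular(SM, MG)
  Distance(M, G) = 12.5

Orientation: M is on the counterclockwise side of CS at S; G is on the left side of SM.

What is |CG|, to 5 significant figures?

44.776

C is at the origin; CS runs at 45.5° with length 31.5, so S = 31.5·(cos 45.5°, sin 45.5°) = (22.079, 22.467). ∠CSM = 112.1°, so SM runs at 45.5° + (180° − 112.1°) = 113.40° from the x-axis; with |SM| = 29.7, M = S + 29.7·(cos 113.40°, sin 113.40°) = (10.283, 49.725). SM is perpendicular to MG; with |MG| = 12.5 on the left of SM, G = M + 12.5·(-0.91775, -0.39715) = (-1.1886, 44.760). Then |CG| = |G − C| = 44.776.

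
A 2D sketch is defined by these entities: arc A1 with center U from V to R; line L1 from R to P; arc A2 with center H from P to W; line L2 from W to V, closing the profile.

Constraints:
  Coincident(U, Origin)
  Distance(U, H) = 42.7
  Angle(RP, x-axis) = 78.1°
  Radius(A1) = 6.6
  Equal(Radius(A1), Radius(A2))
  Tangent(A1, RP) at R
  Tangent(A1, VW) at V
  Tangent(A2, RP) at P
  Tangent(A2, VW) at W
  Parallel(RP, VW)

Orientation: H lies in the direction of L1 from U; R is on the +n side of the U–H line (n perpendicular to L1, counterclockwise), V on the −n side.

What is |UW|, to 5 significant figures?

43.207

The slot axis is L1's direction at 78.1°, so u = (cos 78.1°, sin 78.1°) = (0.20620, 0.97851) and n = (−sin 78.1°, cos 78.1°) = (-0.97851, 0.20620). U is at the origin and H lies 42.7 along u from U, so H = 42.7·u = (8.8049, 41.782). Tangency of A1 to both parallel lines with radius 6.6 puts R and V at U ± 6.6·n: R = (-6.4582, 1.3609), V = (6.4582, -1.3609). Equal radii place P and W the same way about H: P = H + 6.6·n = (2.3468, 43.143), W = H − 6.6·n = (15.263, 40.421). Then |UW| = |W − U| = 43.207.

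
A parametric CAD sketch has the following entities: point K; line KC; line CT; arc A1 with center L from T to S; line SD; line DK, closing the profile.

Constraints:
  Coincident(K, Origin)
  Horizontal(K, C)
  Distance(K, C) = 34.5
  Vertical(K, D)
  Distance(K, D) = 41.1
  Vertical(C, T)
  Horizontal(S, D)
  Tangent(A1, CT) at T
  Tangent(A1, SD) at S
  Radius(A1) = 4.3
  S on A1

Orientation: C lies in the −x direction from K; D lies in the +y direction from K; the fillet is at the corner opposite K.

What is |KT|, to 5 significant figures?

50.443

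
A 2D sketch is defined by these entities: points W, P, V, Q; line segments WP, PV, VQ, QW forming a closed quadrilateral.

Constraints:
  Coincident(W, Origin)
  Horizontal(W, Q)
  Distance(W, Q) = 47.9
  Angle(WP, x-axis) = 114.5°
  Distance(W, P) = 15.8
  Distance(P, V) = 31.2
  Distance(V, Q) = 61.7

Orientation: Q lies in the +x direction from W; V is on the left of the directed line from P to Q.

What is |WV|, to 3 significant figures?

43.8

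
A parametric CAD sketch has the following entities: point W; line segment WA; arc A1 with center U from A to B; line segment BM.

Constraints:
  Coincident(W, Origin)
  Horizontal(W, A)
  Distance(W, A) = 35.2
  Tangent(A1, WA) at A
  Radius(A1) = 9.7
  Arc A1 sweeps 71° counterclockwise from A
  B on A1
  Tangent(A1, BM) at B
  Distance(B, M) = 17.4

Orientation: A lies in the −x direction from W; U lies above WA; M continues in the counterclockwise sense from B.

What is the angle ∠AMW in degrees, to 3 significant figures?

74.4°

W is at the origin; WA is horizontal with |WA| = 35.2 and A on the −x side, so A = (-35.2, 0.00). A1 meets WA tangentially, so UA is at right angles to WA, so U = A + (0, 9.7) = (-35.2, 9.70). On A1, A sits at bearing -90° from U; a 71° counterclockwise sweep puts B at bearing -19°, so B = U + 9.7·(cos -19°, sin -19°) = (-26.0, 6.54). The tangent condition forces UB to be normal to BM, so BM runs along (−sin -19°, cos -19°); with |BM| = 17.4, M = (-20.4, 23.0). Then cos ∠AMW = MA·MW / (|MA||MW|), giving 74.4°.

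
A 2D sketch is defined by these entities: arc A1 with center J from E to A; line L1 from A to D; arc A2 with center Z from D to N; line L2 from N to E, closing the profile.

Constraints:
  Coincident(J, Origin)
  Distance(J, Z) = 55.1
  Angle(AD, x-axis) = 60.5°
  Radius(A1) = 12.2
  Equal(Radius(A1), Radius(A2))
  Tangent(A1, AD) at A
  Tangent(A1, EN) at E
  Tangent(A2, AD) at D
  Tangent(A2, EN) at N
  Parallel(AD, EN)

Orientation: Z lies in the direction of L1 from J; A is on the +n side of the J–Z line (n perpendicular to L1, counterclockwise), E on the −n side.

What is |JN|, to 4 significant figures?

56.43

The slot axis is L1's direction at 60.5°, so u = (cos 60.5°, sin 60.5°) = (0.4924, 0.8704) and n = (−sin 60.5°, cos 60.5°) = (-0.8704, 0.4924). J is at the origin and Z lies 55.1 along u from J, so Z = 55.1·u = (27.13, 47.96). Tangency of A1 to both parallel lines with radius 12.2 puts A and E at J ± 12.2·n: A = (-10.62, 6.008), E = (10.62, -6.008). Equal radii place D and N the same way about Z: D = Z + 12.2·n = (16.51, 53.96), N = Z − 12.2·n = (37.75, 41.95). Then |JN| = |N − J| = 56.43.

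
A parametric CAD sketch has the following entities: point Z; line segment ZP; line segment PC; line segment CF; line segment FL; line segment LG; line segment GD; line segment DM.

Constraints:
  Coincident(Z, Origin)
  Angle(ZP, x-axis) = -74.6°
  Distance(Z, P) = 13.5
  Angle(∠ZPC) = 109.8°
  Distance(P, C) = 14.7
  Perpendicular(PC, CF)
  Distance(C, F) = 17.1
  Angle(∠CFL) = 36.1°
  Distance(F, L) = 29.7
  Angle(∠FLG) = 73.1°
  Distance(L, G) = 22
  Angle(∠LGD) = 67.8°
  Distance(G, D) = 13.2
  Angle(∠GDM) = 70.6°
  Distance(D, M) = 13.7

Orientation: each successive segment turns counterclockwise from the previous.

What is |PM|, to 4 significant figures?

7.709

Z is at the origin; ZP runs at -74.6° with length 13.5, so P = (3.585, -13.02). ∠ZPC = 109.8° gives PC at -4.400° from the x-axis; with |PC| = 14.7, C = (18.24, -14.14). The perpendicularity gives CF at right angles to PC, so CF runs at 85.60°; with |CF| = 17.1, F = (19.55, 2.907). ∠CFL = 36.1° gives FL at -130.5° from the x-axis; with |FL| = 29.7, L = (0.2650, -19.68). ∠FLG = 73.1° gives LG at -23.60° from the x-axis; with |LG| = 22.0, G = (20.42, -28.49). ∠LGD = 67.8° gives GD at 88.60° from the x-axis; with |GD| = 13.2, D = (20.75, -15.29). ∠GDM = 70.6° gives DM at -162.0° from the x-axis; with |DM| = 13.7, M = (7.718, -19.52). Then |PM| = |M − P| = 7.709.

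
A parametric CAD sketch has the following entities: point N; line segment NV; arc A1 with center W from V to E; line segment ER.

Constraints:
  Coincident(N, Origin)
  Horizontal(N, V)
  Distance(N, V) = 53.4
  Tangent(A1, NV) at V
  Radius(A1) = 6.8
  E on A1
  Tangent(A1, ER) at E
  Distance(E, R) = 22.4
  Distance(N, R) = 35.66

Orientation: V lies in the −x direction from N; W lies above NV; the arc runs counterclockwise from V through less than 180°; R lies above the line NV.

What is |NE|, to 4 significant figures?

49.05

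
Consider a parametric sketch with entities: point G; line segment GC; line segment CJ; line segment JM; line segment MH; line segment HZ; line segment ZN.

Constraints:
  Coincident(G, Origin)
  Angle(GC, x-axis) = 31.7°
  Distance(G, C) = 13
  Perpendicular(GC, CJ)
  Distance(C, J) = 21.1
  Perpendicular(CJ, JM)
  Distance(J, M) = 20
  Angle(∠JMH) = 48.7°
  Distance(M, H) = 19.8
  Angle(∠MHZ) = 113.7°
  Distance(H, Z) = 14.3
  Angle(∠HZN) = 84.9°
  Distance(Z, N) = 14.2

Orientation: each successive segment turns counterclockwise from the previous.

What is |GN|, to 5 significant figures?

27.594

G is at the origin; GC runs at 31.7° with length 13.0, so C = (11.061, 6.8311). GC ⟂ CJ, so CJ runs at 121.70°; with |CJ| = 21.1, J = (-0.026907, 24.783). CJ ⟂ JM, so JM runs at -148.30°; with |JM| = 20.0, M = (-17.043, 14.274). ∠JMH = 48.7° gives MH at -17.000° from the x-axis; with |MH| = 19.8, H = (1.8917, 8.4849). ∠MHZ = 113.7° gives HZ at 49.300° from the x-axis; with |HZ| = 14.3, Z = (11.217, 19.326). ∠HZN = 84.9° gives ZN at 144.40° from the x-axis; with |ZN| = 14.2, N = (-0.32932, 27.592). Then |GN| = |N − G| = 27.594.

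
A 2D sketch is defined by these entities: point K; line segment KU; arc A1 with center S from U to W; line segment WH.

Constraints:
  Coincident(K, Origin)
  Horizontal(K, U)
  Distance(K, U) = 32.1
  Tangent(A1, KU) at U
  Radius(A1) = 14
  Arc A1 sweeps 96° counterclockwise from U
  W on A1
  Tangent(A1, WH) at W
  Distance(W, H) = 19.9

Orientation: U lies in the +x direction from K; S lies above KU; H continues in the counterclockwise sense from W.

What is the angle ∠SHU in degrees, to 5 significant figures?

10.558°

K is at the origin; KU is horizontal with |KU| = 32.1 and U on the +x side, so U = (32.100, 0.0000). A1 meets KU tangentially, so SU is at right angles to KU, so S = U + (0, 14) = (32.100, 14.000). On A1, U sits at bearing -90° from S; a 96° counterclockwise sweep puts W at bearing 6°, so W = S + 14.0·(cos 6°, sin 6°) = (46.023, 15.463). Since A1 is tangent to WH there, SW ⟂ WH, so WH runs along (−sin 6°, cos 6°); with |WH| = 19.9, H = (43.943, 35.254). Then cos ∠SHU = HS·HU / (|HS||HU|), giving 10.558°.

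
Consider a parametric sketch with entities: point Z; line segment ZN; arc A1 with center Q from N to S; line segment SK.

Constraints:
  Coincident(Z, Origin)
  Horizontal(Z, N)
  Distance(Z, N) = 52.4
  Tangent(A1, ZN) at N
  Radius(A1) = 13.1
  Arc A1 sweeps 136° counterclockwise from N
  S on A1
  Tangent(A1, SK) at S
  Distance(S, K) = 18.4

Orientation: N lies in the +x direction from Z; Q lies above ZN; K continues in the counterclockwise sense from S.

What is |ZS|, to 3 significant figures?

65.5

Z is at the origin; ZN is horizontal with |ZN| = 52.4 and N on the +x side, so N = (52.4, 0.00). A1 meets ZN tangentially, so QN is at right angles to ZN, so Q = N + (0, 13.1) = (52.4, 13.1). On A1, N sits at bearing -90° from Q; a 136° counterclockwise sweep puts S at bearing 46°, so S = Q + 13.1·(cos 46°, sin 46°) = (61.5, 22.5). Then |ZS| = |S − Z| = 65.5.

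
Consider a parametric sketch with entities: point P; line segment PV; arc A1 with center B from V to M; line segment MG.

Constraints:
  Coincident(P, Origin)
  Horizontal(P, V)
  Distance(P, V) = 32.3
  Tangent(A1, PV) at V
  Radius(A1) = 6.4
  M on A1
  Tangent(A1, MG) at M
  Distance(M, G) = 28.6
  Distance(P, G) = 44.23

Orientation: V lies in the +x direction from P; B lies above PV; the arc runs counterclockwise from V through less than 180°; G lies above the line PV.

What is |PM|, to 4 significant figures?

39.21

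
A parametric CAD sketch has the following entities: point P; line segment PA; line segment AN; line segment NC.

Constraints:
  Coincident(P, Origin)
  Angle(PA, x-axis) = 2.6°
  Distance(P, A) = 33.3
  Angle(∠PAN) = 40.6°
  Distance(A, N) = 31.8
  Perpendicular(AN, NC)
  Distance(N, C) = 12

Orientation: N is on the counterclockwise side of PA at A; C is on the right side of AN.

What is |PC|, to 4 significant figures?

34.30

P is at the origin; PA runs at 2.6° with length 33.3, so A = 33.3·(cos 2.6°, sin 2.6°) = (33.27, 1.511). ∠PAN = 40.6°, so AN runs at 2.6° + (180° − 40.6°) = 142.0° from the x-axis; with |AN| = 31.8, N = A + 31.8·(cos 142.0°, sin 142.0°) = (8.207, 21.09). The perpendicularity gives NC at right angles to AN; with |NC| = 12.0 on the right of AN, C = N + 12.0·(0.6157, 0.7880) = (15.59, 30.54). Then |PC| = |C − P| = 34.30.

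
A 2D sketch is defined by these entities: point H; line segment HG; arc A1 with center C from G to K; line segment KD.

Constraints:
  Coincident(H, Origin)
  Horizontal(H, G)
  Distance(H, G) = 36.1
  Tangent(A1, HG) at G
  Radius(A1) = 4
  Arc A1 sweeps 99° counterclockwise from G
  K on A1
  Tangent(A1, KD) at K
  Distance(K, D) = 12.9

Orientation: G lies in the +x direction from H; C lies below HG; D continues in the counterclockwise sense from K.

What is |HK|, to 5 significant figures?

32.480

The tangent condition forces CG to be normal to HG, so C = G + (0, -4) = (36.100, -4.0000). On A1, G sits at bearing 90° from C; a 99° counterclockwise sweep puts K at bearing 189°, so K = C + 4.0·(cos 189°, sin 189°) = (32.149, -4.6257). Then |HK| = |K − H| = 32.480.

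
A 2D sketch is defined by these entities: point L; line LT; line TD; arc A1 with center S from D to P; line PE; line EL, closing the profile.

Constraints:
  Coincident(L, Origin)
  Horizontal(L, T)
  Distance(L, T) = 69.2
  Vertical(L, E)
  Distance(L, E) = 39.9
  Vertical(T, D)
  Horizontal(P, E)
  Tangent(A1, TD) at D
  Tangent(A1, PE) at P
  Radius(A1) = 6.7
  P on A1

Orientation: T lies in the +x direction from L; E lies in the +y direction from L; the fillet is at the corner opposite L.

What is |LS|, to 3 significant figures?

70.8

L is at the origin; L and T share the same y with |LT| = 69.2 and T on the +x side, so T = (69.2, 0.00). L and E share the same x with |LE| = 39.9 and E on the +y side, so E = (0.00, 39.9). The virtual corner opposite L is at (69.2, 39.9). Tangency of A1 to TD means the radius SD is perpendicular to TD and since A1 is tangent to PE there, SP ⟂ PE, with radius 6.7, so the center S sits 6.7 in from both sides at S = (62.5, 33.2). Then |LS| = |S − L| = 70.8.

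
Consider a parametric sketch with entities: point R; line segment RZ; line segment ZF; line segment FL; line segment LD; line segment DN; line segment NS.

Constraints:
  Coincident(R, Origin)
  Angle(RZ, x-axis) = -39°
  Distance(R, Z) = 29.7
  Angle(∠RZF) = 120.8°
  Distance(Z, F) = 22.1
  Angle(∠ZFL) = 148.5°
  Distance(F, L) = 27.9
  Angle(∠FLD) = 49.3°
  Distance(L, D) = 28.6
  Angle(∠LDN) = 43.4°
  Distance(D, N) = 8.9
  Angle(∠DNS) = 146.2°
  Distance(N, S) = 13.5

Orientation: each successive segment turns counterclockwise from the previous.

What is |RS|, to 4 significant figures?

52.69

∠LDN = 43.4° gives DN at -41.00° from the x-axis; with |DN| = 8.9, N = (39.26, 3.799). ∠DNS = 146.2° gives NS at -7.200° from the x-axis; with |NS| = 13.5, S = (52.65, 2.107). Then |RS| = |S − R| = 52.69.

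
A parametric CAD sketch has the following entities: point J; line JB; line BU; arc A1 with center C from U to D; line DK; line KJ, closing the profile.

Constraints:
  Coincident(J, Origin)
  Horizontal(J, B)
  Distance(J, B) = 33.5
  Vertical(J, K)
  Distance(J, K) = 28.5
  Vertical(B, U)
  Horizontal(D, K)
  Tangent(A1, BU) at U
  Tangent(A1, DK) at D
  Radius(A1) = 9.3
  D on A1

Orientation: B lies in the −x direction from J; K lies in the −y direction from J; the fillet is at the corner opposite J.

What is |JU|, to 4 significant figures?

38.61

J is at the origin; J and B share the same y with |JB| = 33.5 and B on the −x side, so B = (-33.50, 0.000). J and K share the same x with |JK| = 28.5 and K on the −y side, so K = (0.000, -28.50). The virtual corner opposite J is at (-33.50, -28.50). Tangency of A1 to BU means the radius CU is perpendicular to BU and the tangent condition forces CD to be normal to DK, with radius 9.3, so the center C sits 9.3 in from both sides at C = (-24.20, -19.20). That places the tangent points at U = (-33.50, -19.20) on BU and D = (-24.20, -28.50) on DK. Then |JU| = |U − J| = 38.61.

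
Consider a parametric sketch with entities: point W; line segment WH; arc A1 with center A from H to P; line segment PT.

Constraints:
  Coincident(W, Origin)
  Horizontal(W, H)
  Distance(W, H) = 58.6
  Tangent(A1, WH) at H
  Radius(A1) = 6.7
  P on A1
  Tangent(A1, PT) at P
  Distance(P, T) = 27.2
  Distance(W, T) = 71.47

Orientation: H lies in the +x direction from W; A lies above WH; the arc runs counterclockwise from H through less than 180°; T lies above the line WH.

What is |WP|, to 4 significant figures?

65.68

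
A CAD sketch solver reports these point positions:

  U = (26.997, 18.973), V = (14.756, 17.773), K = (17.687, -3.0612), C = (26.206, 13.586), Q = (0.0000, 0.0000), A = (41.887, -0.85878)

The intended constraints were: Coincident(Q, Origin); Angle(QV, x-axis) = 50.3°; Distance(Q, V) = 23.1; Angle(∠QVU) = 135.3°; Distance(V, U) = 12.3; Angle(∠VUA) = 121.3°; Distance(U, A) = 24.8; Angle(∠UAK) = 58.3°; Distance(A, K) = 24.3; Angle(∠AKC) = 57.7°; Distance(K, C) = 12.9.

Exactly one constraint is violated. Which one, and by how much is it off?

Distance(K, C) = 12.9 — off by 5.80.

Q = (0.00, 0.00) ✓; QV at 50.30° ✓; |QV| = 23.10 ✓; ∠QVU = 135.3° ✓; |VU| = 12.30 ✓; ∠VUA = 121.3° ✓; |UA| = 24.80 ✓; ∠UAK = 58.30° ✓; |AK| = 24.30 ✓; ∠AKC = 57.70° ✓; |KC| = 18.70 ✗.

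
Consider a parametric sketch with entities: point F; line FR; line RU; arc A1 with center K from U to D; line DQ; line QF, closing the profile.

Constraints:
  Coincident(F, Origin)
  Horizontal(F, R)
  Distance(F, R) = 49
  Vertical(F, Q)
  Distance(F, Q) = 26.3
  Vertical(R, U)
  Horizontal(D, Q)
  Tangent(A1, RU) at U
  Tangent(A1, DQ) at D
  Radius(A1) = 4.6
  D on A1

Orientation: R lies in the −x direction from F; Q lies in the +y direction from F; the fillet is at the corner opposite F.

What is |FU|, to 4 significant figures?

53.59

F is at the origin; F and R share the same y with |FR| = 49.0 and R on the −x side, so R = (-49.00, 0.000). FQ is vertical with |FQ| = 26.3 and Q on the +y side, so Q = (0.000, 26.30). The virtual corner opposite F is at (-49.00, 26.30). A1 meets RU tangentially, so KU is at right angles to RU and A1 meets DQ tangentially, so KD is at right angles to DQ, with radius 4.6, so the center K sits 4.6 in from both sides at K = (-44.40, 21.70). That places the tangent points at U = (-49.00, 21.70) on RU and D = (-44.40, 26.30) on DQ. Then |FU| = |U − F| = 53.59.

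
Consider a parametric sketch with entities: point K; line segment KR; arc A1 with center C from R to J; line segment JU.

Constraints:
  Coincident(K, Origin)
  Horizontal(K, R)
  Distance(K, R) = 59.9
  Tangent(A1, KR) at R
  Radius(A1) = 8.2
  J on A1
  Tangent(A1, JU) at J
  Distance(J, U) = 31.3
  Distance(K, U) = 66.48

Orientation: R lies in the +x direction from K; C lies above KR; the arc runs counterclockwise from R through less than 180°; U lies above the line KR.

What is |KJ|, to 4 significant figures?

68.27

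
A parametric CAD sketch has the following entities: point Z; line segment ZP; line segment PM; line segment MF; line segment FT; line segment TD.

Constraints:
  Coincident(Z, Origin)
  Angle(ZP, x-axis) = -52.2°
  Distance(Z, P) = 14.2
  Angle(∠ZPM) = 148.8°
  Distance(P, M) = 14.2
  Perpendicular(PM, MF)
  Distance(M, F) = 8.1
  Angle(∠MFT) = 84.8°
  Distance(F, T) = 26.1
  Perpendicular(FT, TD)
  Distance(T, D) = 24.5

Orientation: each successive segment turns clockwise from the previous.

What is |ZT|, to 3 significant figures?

1.66

PM is perpendicular to MF, so MF runs at -173°; with |MF| = 8.1, F = (2.29, -26.3). ∠MFT = 84.8° gives FT at 91.4° from the x-axis; with |FT| = 26.1, T = (1.65, -0.165). Then |ZT| = |T − Z| = 1.66.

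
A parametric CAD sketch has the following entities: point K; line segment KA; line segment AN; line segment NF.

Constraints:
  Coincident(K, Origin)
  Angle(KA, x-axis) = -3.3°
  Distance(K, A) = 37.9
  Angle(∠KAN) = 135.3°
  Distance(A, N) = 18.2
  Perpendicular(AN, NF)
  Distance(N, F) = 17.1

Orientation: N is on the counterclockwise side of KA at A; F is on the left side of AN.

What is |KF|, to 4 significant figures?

46.14

K is at the origin; KA runs at -3.3° with length 37.9, so A = 37.9·(cos -3.3°, sin -3.3°) = (37.84, -2.182). ∠KAN = 135.3°, so AN runs at -3.3° + (180° − 135.3°) = 41.40° from the x-axis; with |AN| = 18.2, N = A + 18.2·(cos 41.40°, sin 41.40°) = (51.49, 9.854). AN is perpendicular to NF; with |NF| = 17.1 on the left of AN, F = N + 17.1·(-0.6613, 0.7501) = (40.18, 22.68). Then |KF| = |F − K| = 46.14.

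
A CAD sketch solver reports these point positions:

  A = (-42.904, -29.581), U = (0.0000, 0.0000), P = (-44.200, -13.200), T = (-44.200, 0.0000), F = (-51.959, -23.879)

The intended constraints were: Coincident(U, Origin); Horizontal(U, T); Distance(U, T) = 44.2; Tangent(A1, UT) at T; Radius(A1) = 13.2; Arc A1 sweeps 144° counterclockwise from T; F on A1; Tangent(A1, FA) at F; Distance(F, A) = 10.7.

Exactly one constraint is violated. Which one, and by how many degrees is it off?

Tangent(A1, FA) at F — off by 3.80°.

U = (0.00, 0.00) ✓; U.y = 0.00, T.y = 0.00 ✓; |UT| = 44.20 ✓; ∠(PT, TU) = 90.00° ✓; |PT| = 13.20 ✓; bearing(P→F) − bearing(P→T) = 144.0° ✓; |PF| = 13.20 ✓; ∠(PF, FA) = 86.20° ✗; |FA| = 10.70 ✓.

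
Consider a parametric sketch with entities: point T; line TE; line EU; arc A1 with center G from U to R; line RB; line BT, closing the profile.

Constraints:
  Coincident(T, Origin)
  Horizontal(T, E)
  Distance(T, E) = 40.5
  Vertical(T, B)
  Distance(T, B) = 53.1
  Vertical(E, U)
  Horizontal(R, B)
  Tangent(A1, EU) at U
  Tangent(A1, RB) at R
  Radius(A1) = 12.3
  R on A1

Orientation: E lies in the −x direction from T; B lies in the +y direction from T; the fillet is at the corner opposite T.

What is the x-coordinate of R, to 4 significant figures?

-28.20

T is at the origin; TE is horizontal with |TE| = 40.5 and E on the −x side, so E = (-40.50, 0.000). T and B share the same x with |TB| = 53.1 and B on the +y side, so B = (0.000, 53.10). The virtual corner opposite T is at (-40.50, 53.10). A1 meets EU tangentially, so GU is at right angles to EU and A1 meets RB tangentially, so GR is at right angles to RB, with radius 12.3, so the center G sits 12.3 in from both sides at G = (-28.20, 40.80). That places the tangent points at U = (-40.50, 40.80) on EU and R = (-28.20, 53.10) on RB. So R.x = -28.20.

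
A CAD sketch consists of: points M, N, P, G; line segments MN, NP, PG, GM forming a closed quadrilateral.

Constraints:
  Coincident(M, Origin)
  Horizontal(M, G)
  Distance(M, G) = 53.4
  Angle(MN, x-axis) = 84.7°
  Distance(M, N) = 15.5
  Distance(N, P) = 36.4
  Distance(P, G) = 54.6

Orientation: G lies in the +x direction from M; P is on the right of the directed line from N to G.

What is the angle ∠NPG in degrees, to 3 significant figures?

69.9°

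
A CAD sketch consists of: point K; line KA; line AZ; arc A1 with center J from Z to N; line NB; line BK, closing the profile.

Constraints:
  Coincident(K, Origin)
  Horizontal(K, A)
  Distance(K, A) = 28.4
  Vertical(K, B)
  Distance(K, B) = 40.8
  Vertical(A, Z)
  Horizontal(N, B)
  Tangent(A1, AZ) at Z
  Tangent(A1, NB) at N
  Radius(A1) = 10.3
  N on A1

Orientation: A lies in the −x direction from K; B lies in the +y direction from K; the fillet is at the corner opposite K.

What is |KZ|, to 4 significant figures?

41.68

K is at the origin; K and A share the same y with |KA| = 28.4 and A on the −x side, so A = (-28.40, 0.000). K and B share the same x with |KB| = 40.8 and B on the +y side, so B = (0.000, 40.80). The virtual corner opposite K is at (-28.40, 40.80). Since A1 is tangent to AZ there, JZ ⟂ AZ and since A1 is tangent to NB there, JN ⟂ NB, with radius 10.3, so the center J sits 10.3 in from both sides at J = (-18.10, 30.50). That places the tangent points at Z = (-28.40, 30.50) on AZ and N = (-18.10, 40.80) on NB. Then |KZ| = |Z − K| = 41.68.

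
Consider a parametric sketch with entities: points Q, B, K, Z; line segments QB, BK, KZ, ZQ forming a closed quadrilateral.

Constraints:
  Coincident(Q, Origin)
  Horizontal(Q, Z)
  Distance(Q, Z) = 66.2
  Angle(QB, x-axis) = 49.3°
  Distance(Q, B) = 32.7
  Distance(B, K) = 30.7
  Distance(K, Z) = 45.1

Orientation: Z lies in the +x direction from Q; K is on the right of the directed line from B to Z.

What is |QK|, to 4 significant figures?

22.29

Checks: |BK| = 30.70 ✓; |KZ| = 45.10 ✓.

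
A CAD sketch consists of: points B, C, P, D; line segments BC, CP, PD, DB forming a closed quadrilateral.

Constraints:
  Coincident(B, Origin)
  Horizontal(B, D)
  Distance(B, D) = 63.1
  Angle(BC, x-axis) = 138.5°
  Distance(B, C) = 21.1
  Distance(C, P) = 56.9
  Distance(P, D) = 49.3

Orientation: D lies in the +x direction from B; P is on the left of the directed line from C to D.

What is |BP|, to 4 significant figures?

53.13

Checks: |CP| = 56.90 ✓; |PD| = 49.30 ✓.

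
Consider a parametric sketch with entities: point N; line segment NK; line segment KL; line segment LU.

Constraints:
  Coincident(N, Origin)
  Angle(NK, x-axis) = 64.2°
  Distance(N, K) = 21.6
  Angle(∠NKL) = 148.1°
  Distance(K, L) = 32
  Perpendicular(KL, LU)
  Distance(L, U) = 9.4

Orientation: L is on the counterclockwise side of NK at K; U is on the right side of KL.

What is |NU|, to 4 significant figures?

54.47

∠NKL = 148.1°, so KL runs at 64.2° + (180° − 148.1°) = 96.10° from the x-axis; with |KL| = 32.0, L = K + 32.0·(cos 96.10°, sin 96.10°) = (6.001, 51.27). The perpendicularity gives LU at right angles to KL; with |LU| = 9.4 on the right of KL, U = L + 9.4·(0.9943, 0.1063) = (15.35, 52.26). Then |NU| = |U − N| = 54.47.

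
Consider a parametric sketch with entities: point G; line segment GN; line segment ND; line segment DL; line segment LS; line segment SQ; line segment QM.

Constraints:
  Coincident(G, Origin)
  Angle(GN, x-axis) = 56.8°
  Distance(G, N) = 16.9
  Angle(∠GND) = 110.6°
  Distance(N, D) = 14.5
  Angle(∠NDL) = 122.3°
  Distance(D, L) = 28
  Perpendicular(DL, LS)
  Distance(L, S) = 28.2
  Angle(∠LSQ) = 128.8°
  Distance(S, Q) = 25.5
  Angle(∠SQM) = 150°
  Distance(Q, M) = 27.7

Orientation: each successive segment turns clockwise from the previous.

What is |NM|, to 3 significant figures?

37.9

G is at the origin; GN runs at 56.8° with length 16.9, so N = (9.25, 14.1). ∠GND = 110.6° gives ND at -12.6° from the x-axis; with |ND| = 14.5, D = (23.4, 11.0). ∠NDL = 122.3° gives DL at -70.3° from the x-axis; with |DL| = 28.0, L = (32.8, -15.4). DL is perpendicular to LS, so LS runs at -160°; with |LS| = 28.2, S = (6.29, -24.9). ∠LSQ = 128.8° gives SQ at 148° from the x-axis; with |SQ| = 25.5, Q = (-15.4, -11.6). ∠SQM = 150.0° gives QM at 118° from the x-axis; with |QM| = 27.7, M = (-28.7, 12.8). Then |NM| = |M − N| = 37.9.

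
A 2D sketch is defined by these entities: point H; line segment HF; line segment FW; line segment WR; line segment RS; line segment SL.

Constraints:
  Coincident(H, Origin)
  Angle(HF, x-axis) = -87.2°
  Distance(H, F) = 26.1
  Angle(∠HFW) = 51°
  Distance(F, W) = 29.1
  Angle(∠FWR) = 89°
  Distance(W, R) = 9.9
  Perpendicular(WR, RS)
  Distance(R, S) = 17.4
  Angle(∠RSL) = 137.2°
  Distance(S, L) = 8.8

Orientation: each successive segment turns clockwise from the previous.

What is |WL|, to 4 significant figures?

24.18

The perpendicularity gives RS at right angles to WR, so RS runs at -37.20°; with |RS| = 17.4, S = (-2.362, -11.52). ∠RSL = 137.2° gives SL at -80.00° from the x-axis; with |SL| = 8.8, L = (-0.8343, -20.18). Then |WL| = |L − W| = 24.18.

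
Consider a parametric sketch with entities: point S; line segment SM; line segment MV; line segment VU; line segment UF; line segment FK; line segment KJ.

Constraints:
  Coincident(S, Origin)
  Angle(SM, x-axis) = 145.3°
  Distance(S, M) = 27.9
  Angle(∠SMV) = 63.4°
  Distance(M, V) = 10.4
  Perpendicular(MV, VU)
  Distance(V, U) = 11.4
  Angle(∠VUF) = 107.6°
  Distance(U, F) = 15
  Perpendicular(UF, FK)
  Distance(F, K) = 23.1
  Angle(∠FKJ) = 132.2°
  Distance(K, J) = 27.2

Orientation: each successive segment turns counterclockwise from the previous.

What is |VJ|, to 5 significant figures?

30.552

S is at the origin; SM runs at 145.3° with length 27.9, so M = (-22.938, 15.883). ∠SMV = 63.4° gives MV at -98.100° from the x-axis; with |MV| = 10.4, V = (-24.403, 5.5867). MV is perpendicular to VU, so VU runs at -8.1000°; with |VU| = 11.4, U = (-13.117, 3.9804). ∠VUF = 107.6° gives UF at 64.300° from the x-axis; with |UF| = 15.0, F = (-6.6120, 17.497). The perpendicularity gives FK at right angles to UF, so FK runs at 154.30°; with |FK| = 23.1, K = (-27.427, 27.514). ∠FKJ = 132.2° gives KJ at -157.90° from the x-axis; with |KJ| = 27.2, J = (-52.628, 17.281). Then |VJ| = |J − V| = 30.552.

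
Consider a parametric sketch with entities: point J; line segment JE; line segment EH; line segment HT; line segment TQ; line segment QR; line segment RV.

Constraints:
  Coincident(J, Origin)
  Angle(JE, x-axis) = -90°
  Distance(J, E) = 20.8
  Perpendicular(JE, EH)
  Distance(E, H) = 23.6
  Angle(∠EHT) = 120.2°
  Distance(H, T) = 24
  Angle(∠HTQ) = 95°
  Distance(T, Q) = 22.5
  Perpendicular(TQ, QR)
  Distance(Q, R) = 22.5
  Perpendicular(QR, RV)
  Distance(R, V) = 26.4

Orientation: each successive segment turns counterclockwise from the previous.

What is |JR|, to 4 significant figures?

6.971

J is at the origin; JE runs at -90.0° with length 20.8, so E = (1.274e-15, -20.80). JE ⟂ EH, so EH runs at 0.000°; with |EH| = 23.6, H = (23.60, -20.80). ∠EHT = 120.2° gives HT at 59.80° from the x-axis; with |HT| = 24.0, T = (35.67, -0.05740). ∠HTQ = 95.0° gives TQ at 144.8° from the x-axis; with |TQ| = 22.5, Q = (17.29, 12.91). TQ ⟂ QR, so QR runs at -125.2°; with |QR| = 22.5, R = (4.317, -5.473). Then |JR| = |R − J| = 6.971.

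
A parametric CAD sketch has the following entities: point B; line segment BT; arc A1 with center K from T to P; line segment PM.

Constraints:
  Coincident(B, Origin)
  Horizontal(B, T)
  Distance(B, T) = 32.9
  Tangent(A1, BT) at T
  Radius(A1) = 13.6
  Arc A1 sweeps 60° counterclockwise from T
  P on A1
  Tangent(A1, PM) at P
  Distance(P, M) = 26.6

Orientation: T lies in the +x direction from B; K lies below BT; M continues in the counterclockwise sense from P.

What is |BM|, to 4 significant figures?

30.84

On A1, T sits at bearing 90° from K; a 60° counterclockwise sweep puts P at bearing 150°, so P = K + 13.6·(cos 150°, sin 150°) = (21.12, -6.800). Since A1 is tangent to PM there, KP ⟂ PM, so PM runs along (−sin 150°, cos 150°); with |PM| = 26.6, M = (7.822, -29.84). Then |BM| = |M − B| = 30.84.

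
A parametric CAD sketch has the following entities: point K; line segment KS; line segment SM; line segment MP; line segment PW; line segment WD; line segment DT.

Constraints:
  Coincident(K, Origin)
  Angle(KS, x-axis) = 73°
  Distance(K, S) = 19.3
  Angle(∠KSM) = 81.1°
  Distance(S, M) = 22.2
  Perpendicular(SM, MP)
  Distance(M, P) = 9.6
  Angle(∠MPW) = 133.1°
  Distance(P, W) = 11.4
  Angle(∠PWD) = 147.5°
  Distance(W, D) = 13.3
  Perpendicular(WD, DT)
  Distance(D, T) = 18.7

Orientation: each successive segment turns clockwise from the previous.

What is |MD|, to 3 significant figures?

29.2

K is at the origin; KS runs at 73.0° with length 19.3, so S = (5.64, 18.5). ∠KSM = 81.1° gives SM at -25.9° from the x-axis; with |SM| = 22.2, M = (25.6, 8.76). SM is perpendicular to MP, so MP runs at -116°; with |MP| = 9.6, P = (21.4, 0.124). ∠MPW = 133.1° gives PW at -163° from the x-axis; with |PW| = 11.4, W = (10.5, -3.25). ∠PWD = 147.5° gives WD at 165° from the x-axis; with |WD| = 13.3, D = (-2.30, 0.262). Then |MD| = |D − M| = 29.2.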